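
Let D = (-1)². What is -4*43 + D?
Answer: -171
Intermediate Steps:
D = 1
-4*43 + D = -4*43 + 1 = -172 + 1 = -171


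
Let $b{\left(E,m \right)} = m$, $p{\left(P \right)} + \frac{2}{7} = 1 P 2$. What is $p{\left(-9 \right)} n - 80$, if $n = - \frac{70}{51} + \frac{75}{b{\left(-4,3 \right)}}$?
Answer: $- \frac{182800}{357} \approx -512.04$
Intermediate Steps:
$p{\left(P \right)} = - \frac{2}{7} + 2 P$ ($p{\left(P \right)} = - \frac{2}{7} + 1 P 2 = - \frac{2}{7} + P 2 = - \frac{2}{7} + 2 P$)
$n = \frac{1205}{51}$ ($n = - \frac{70}{51} + \frac{75}{3} = \left(-70\right) \frac{1}{51} + 75 \cdot \frac{1}{3} = - \frac{70}{51} + 25 = \frac{1205}{51} \approx 23.627$)
$p{\left(-9 \right)} n - 80 = \left(- \frac{2}{7} + 2 \left(-9\right)\right) \frac{1205}{51} - 80 = \left(- \frac{2}{7} - 18\right) \frac{1205}{51} - 80 = \left(- \frac{128}{7}\right) \frac{1205}{51} - 80 = - \frac{154240}{357} - 80 = - \frac{182800}{357}$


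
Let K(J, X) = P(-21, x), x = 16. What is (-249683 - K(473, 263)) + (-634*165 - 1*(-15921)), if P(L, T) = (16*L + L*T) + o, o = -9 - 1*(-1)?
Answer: -337692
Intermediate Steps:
o = -8 (o = -9 + 1 = -8)
P(L, T) = -8 + 16*L + L*T (P(L, T) = (16*L + L*T) - 8 = -8 + 16*L + L*T)
K(J, X) = -680 (K(J, X) = -8 + 16*(-21) - 21*16 = -8 - 336 - 336 = -680)
(-249683 - K(473, 263)) + (-634*165 - 1*(-15921)) = (-249683 - 1*(-680)) + (-634*165 - 1*(-15921)) = (-249683 + 680) + (-104610 + 15921) = -249003 - 88689 = -337692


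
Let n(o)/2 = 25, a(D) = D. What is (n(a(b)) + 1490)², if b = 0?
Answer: 2371600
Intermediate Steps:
n(o) = 50 (n(o) = 2*25 = 50)
(n(a(b)) + 1490)² = (50 + 1490)² = 1540² = 2371600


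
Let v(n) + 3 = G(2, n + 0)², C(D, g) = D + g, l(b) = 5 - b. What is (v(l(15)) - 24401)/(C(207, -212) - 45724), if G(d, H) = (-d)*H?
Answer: 24004/45729 ≈ 0.52492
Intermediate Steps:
G(d, H) = -H*d
v(n) = -3 + 4*n² (v(n) = -3 + (-1*(n + 0)*2)² = -3 + (-1*n*2)² = -3 + (-2*n)² = -3 + 4*n²)
(v(l(15)) - 24401)/(C(207, -212) - 45724) = ((-3 + 4*(5 - 1*15)²) - 24401)/((207 - 212) - 45724) = ((-3 + 4*(5 - 15)²) - 24401)/(-5 - 45724) = ((-3 + 4*(-10)²) - 24401)/(-45729) = ((-3 + 4*100) - 24401)*(-1/45729) = ((-3 + 400) - 24401)*(-1/45729) = (397 - 24401)*(-1/45729) = -24004*(-1/45729) = 24004/45729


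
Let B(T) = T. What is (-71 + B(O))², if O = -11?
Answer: 6724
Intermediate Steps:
(-71 + B(O))² = (-71 - 11)² = (-82)² = 6724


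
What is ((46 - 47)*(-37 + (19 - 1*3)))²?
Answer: 441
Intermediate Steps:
((46 - 47)*(-37 + (19 - 1*3)))² = (-(-37 + (19 - 3)))² = (-(-37 + 16))² = (-1*(-21))² = 21² = 441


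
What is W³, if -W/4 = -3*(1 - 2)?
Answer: -1728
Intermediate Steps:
W = -12 (W = -(-12)*(1 - 2) = -(-12)*(-1) = -4*3 = -12)
W³ = (-12)³ = -1728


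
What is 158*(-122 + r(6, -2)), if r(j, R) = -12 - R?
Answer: -20856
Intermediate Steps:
158*(-122 + r(6, -2)) = 158*(-122 + (-12 - 1*(-2))) = 158*(-122 + (-12 + 2)) = 158*(-122 - 10) = 158*(-132) = -20856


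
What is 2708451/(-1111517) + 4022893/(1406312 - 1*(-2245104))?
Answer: -5418167357935/4058610958072 ≈ -1.3350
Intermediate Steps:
2708451/(-1111517) + 4022893/(1406312 - 1*(-2245104)) = 2708451*(-1/1111517) + 4022893/(1406312 + 2245104) = -2708451/1111517 + 4022893/3651416 = -5418167357935/4058610958072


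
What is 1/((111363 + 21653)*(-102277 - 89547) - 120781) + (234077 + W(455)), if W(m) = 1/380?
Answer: 453921989924775497/1939199429340 ≈ 2.3408e+5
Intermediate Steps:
W(m) = 1/380
1/((111363 + 21653)*(-102277 - 89547) - 120781) + (234077 + W(455)) = 1/((111363 + 21653)*(-102277 - 89547) - 120781) + (234077 + 1/380) = 1/(133016*(-191824) - 120781) + 88949261/380 = 1/(-25515661184 - 120781) + 88949261/380 = 1/(-25515781965) + 88949261/380 = -1/25515781965 + 88949261/380 = 453921989924775497/1939199429340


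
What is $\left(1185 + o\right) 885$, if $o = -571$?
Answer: $543390$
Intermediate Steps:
$\left(1185 + o\right) 885 = \left(1185 - 571\right) 885 = 614 \cdot 885 = 543390$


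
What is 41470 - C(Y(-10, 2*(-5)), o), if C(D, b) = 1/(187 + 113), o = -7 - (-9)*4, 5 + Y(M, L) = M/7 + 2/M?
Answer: 12440999/300 ≈ 41470.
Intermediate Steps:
Y(M, L) = -5 + 2/M + M/7 (Y(M, L) = -5 + (M/7 + 2/M) = -5 + (2/M + M/7) = -5 + 2/M + M/7)
o = 29 (o = -7 - 1*(-36) = -7 + 36 = 29)
C(D, b) = 1/300
41470 - C(Y(-10, 2*(-5)), o) = 41470 - 1*1/300 = 41470 - 1/300 = 12440999/300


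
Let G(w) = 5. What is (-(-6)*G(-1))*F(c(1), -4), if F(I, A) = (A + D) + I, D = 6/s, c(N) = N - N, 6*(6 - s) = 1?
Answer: -624/7 ≈ -89.143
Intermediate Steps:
s = 35/6 (s = 6 - 1/6*1 = 6 - 1/6 = 35/6 ≈ 5.8333)
c(N) = 0
D = 36/35 (D = 6/(35/6) = 6*(6/35) = 36/35 ≈ 1.0286)
F(I, A) = 36/35 + A + I (F(I, A) = (A + 36/35) + I = (36/35 + A) + I = 36/35 + A + I)
(-(-6)*G(-1))*F(c(1), -4) = (-(-6)*5)*(36/35 - 4 + 0) = -6*(-5)*(-104/35) = 30*(-104/35) = -624/7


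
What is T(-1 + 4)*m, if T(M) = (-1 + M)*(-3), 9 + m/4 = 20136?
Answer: -483048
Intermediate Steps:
m = 80508 (m = -36 + 4*20136 = -36 + 80544 = 80508)
T(M) = 3 - 3*M
T(-1 + 4)*m = (3 - 3*(-1 + 4))*80508 = (3 - 3*3)*80508 = (3 - 9)*80508 = -6*80508 = -483048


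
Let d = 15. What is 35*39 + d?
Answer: 1380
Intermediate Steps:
35*39 + d = 35*39 + 15 = 1365 + 15 = 1380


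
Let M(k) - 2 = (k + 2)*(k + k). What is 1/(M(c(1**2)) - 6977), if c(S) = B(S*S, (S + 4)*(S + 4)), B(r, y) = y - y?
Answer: -1/6975 ≈ -0.00014337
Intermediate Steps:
B(r, y) = 0
c(S) = 0
M(k) = 2 + 2*k*(2 + k) (M(k) = 2 + (k + 2)*(k + k) = 2 + (2 + k)*(2*k) = 2 + 2*k*(2 + k))
1/(M(c(1**2)) - 6977) = 1/((2 + 2*0**2 + 4*0) - 6977) = 1/((2 + 2*0 + 0) - 6977) = 1/((2 + 0 + 0) - 6977) = 1/(2 - 6977) = 1/(-6975) = -1/6975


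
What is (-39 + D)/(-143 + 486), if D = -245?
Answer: -284/343 ≈ -0.82799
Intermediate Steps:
(-39 + D)/(-143 + 486) = (-39 - 245)/(-143 + 486) = -284/343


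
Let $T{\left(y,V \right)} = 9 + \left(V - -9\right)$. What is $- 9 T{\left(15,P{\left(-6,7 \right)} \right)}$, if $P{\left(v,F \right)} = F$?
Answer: $-225$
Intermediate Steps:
$T{\left(y,V \right)} = 18 + V$ ($T{\left(y,V \right)} = 9 + \left(V + 9\right) = 9 + \left(9 + V\right) = 18 + V$)
$- 9 T{\left(15,P{\left(-6,7 \right)} \right)} = - 9 \left(18 + 7\right) = \left(-9\right) 25 = -225$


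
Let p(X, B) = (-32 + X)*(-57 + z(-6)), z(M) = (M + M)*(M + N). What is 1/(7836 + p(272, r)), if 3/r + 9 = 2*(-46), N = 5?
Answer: -1/2964 ≈ -0.00033738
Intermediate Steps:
r = -3/101 (r = 3/(-9 + 2*(-46)) = 3/(-9 - 92) = 3/(-101) = 3*(-1/101) = -3/101 ≈ -0.029703)
z(M) = 2*M*(5 + M) (z(M) = (M + M)*(M + 5) = (2*M)*(5 + M) = 2*M*(5 + M))
p(X, B) = 1440 - 45*X (p(X, B) = (-32 + X)*(-57 + 2*(-6)*(5 - 6)) = (-32 + X)*(-57 + 2*(-6)*(-1)) = (-32 + X)*(-57 + 12) = (-32 + X)*(-45) = 1440 - 45*X)
1/(7836 + p(272, r)) = 1/(7836 + (1440 - 45*272)) = 1/(7836 + (1440 - 12240)) = 1/(7836 - 10800) = 1/(-2964) = -1/2964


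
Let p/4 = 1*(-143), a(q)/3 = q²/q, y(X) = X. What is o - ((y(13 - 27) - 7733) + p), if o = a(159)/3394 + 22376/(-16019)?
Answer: 452223131953/54368486 ≈ 8317.8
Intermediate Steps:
a(q) = 3*q (a(q) = 3*(q²/q) = 3*q)
p = -572 (p = 4*(1*(-143)) = 4*(-143) = -572)
o = -68303081/54368486 (o = (3*159)/3394 + 22376/(-16019) = 477*(1/3394) + 22376*(-1/16019) = 477/3394 - 22376/16019 = -68303081/54368486 ≈ -1.2563)
o - ((y(13 - 27) - 7733) + p) = -68303081/54368486 - (((13 - 27) - 7733) - 572) = -68303081/54368486 - ((-14 - 7733) - 572) = -68303081/54368486 - (-7747 - 572) = -68303081/54368486 - 1*(-8319) = -68303081/54368486 + 8319 = 452223131953/54368486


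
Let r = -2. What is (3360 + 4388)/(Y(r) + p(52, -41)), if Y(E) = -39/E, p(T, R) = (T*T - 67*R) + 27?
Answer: 15496/10995 ≈ 1.4094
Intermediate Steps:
p(T, R) = 27 + T² - 67*R (p(T, R) = (T² - 67*R) + 27 = 27 + T² - 67*R)
(3360 + 4388)/(Y(r) + p(52, -41)) = (3360 + 4388)/(-39/(-2) + (27 + 52² - 67*(-41))) = 7748/(-39*(-½) + (27 + 2704 + 2747)) = 7748/(39/2 + 5478) = 7748/(10995/2) = 7748*(2/10995) = 15496/10995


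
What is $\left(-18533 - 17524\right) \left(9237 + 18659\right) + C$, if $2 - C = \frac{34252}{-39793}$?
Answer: $- \frac{40025632629258}{39793} \approx -1.0058 \cdot 10^{9}$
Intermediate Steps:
$C = \frac{113838}{39793}$ ($C = 2 - \frac{34252}{-39793} = 2 - 34252 \left(- \frac{1}{39793}\right) = 2 - - \frac{34252}{39793} = 2 + \frac{34252}{39793} = \frac{113838}{39793} \approx 2.8608$)
$\left(-18533 - 17524\right) \left(9237 + 18659\right) + C = \left(-18533 - 17524\right) \left(9237 + 18659\right) + \frac{113838}{39793} = \left(-18533 - 17524\right) 27896 + \frac{113838}{39793} = \left(-36057\right) 27896 + \frac{113838}{39793} = -1005846072 + \frac{113838}{39793} = - \frac{40025632629258}{39793}$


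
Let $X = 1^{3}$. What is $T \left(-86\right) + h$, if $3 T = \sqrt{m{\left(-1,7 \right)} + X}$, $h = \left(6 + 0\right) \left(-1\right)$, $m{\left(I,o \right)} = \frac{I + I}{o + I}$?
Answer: $-6 - \frac{86 \sqrt{6}}{9} \approx -29.406$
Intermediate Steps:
$m{\left(I,o \right)} = \frac{2 I}{I + o}$
$X = 1$
$h = -6$ ($h = 6 \left(-1\right) = -6$)
$T = \frac{\sqrt{6}}{9}$ ($T = \frac{\sqrt{2 \left(-1\right) \frac{1}{-1 + 7} + 1}}{3} = \frac{\sqrt{2 \left(-1\right) \frac{1}{6} + 1}}{3} = \frac{\sqrt{- \frac{1}{3} + 1}}{3} = \frac{\sqrt{\frac{2}{3}}}{3} = \frac{\frac{1}{3} \sqrt{6}}{3} = \frac{\sqrt{6}}{9} \approx 0.27217$)
$T \left(-86\right) + h = \frac{\sqrt{6}}{9} \left(-86\right) - 6 = - \frac{86 \sqrt{6}}{9} - 6 = -6 - \frac{86 \sqrt{6}}{9}$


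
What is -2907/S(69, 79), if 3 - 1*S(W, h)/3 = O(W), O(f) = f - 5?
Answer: 969/61 ≈ 15.885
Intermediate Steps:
O(f) = -5 + f
S(W, h) = 24 - 3*W (S(W, h) = 9 - 3*(-5 + W) = 9 + (15 - 3*W) = 24 - 3*W)
-2907/S(69, 79) = -2907/(24 - 3*69) = -2907/(24 - 207) = -2907/(-183) = -2907*(-1/183) = 969/61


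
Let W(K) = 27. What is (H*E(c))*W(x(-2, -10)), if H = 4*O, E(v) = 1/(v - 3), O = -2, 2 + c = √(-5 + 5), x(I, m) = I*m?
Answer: 216/5 ≈ 43.200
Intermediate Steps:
c = -2 (c = -2 + √(-5 + 5) = -2 + √0 = -2 + 0 = -2)
E(v) = 1/(-3 + v)
H = -8 (H = 4*(-2) = -8)
(H*E(c))*W(x(-2, -10)) = -8/(-3 - 2)*27 = -8/(-5)*27 = -8*(-⅕)*27 = (8/5)*27 = 216/5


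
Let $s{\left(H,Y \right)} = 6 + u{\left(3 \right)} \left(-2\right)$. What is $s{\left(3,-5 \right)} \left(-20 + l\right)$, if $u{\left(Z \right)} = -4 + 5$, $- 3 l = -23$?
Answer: $- \frac{148}{3} \approx -49.333$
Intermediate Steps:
$l = \frac{23}{3}$ ($l = \left(- \frac{1}{3}\right) \left(-23\right) = \frac{23}{3} \approx 7.6667$)
$u{\left(Z \right)} = 1$
$s{\left(H,Y \right)} = 4$ ($s{\left(H,Y \right)} = 6 + 1 \left(-2\right) = 6 - 2 = 4$)
$s{\left(3,-5 \right)} \left(-20 + l\right) = 4 \left(-20 + \frac{23}{3}\right) = 4 \left(- \frac{37}{3}\right) = - \frac{148}{3}$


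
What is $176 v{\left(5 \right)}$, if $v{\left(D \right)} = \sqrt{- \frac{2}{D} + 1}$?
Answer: $\frac{176 \sqrt{15}}{5} \approx 136.33$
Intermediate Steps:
$v{\left(D \right)} = \sqrt{1 - \frac{2}{D}}$
$176 v{\left(5 \right)} = 176 \sqrt{\frac{-2 + 5}{5}} = 176 \sqrt{\frac{1}{5} \cdot 3} = 176 \sqrt{\frac{3}{5}} = 176 \frac{\sqrt{15}}{5} = \frac{176 \sqrt{15}}{5}$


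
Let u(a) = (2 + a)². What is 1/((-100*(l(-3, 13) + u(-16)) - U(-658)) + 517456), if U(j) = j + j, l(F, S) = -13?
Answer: 1/500472 ≈ 1.9981e-6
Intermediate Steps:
U(j) = 2*j
1/((-100*(l(-3, 13) + u(-16)) - U(-658)) + 517456) = 1/((-100*(-13 + (2 - 16)²) - 2*(-658)) + 517456) = 1/((-100*(-13 + (-14)²) - 1*(-1316)) + 517456) = 1/((-100*(-13 + 196) + 1316) + 517456) = 1/((-100*183 + 1316) + 517456) = 1/((-18300 + 1316) + 517456) = 1/(-16984 + 517456) = 1/500472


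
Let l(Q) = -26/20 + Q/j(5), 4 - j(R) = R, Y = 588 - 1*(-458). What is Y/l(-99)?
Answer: 10460/977 ≈ 10.706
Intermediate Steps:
Y = 1046 (Y = 588 + 458 = 1046)
j(R) = 4 - R
l(Q) = -13/10 - Q (l(Q) = -26/20 + Q/(4 - 1*5) = -26*1/20 + Q/(4 - 5) = -13/10 + Q/(-1) = -13/10 + Q*(-1) = -13/10 - Q)
Y/l(-99) = 1046/(-13/10 - 1*(-99)) = 1046/(-13/10 + 99) = 1046/(977/10) = 1046*(10/977) = 10460/977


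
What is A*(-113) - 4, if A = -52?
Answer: 5872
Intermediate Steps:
A*(-113) - 4 = -52*(-113) - 4 = 5876 - 4 = 5872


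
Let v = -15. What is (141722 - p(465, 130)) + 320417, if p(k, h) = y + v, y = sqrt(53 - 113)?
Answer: 462154 - 2*I*sqrt(15) ≈ 4.6215e+5 - 7.746*I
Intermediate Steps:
y = 2*I*sqrt(15) (y = sqrt(-60) = 2*I*sqrt(15) ≈ 7.746*I)
p(k, h) = -15 + 2*I*sqrt(15) (p(k, h) = 2*I*sqrt(15) - 15 = -15 + 2*I*sqrt(15))
(141722 - p(465, 130)) + 320417 = (141722 - (-15 + 2*I*sqrt(15))) + 320417 = (141722 + (15 - 2*I*sqrt(15))) + 320417 = (141737 - 2*I*sqrt(15)) + 320417 = 462154 - 2*I*sqrt(15)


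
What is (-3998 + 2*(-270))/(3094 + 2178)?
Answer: -2269/2636 ≈ -0.86077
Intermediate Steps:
(-3998 + 2*(-270))/(3094 + 2178) = (-3998 - 540)/5272 = -4538*1/5272 = -2269/2636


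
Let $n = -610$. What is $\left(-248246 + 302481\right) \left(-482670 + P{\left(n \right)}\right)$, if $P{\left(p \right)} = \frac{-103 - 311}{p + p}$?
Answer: $- \frac{3193665863571}{122} \approx -2.6178 \cdot 10^{10}$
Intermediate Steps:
$P{\left(p \right)} = - \frac{207}{p}$ ($P{\left(p \right)} = - \frac{414}{2 p} = - 414 \frac{1}{2 p} = - \frac{207}{p}$)
$\left(-248246 + 302481\right) \left(-482670 + P{\left(n \right)}\right) = \left(-248246 + 302481\right) \left(-482670 - \frac{207}{-610}\right) = 54235 \left(-482670 - - \frac{207}{610}\right) = 54235 \left(-482670 + \frac{207}{610}\right) = 54235 \left(- \frac{294428493}{610}\right) = - \frac{3193665863571}{122}$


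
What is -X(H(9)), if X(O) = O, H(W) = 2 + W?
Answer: -11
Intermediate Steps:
-X(H(9)) = -(2 + 9) = -1*11 = -11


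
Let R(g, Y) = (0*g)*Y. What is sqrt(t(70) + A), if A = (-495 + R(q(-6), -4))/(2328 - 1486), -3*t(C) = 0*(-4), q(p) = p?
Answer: 3*I*sqrt(46310)/842 ≈ 0.76674*I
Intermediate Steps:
t(C) = 0 (t(C) = -0*(-4) = -1/3*0 = 0)
R(g, Y) = 0 (R(g, Y) = 0*Y = 0)
A = -495/842 (A = (-495 + 0)/(2328 - 1486) = -495/842 ≈ -0.58789)
sqrt(t(70) + A) = sqrt(0 - 495/842) = sqrt(-495/842) = 3*I*sqrt(46310)/842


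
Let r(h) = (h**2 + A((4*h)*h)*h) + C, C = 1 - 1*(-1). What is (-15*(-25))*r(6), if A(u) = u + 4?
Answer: 347250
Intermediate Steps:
C = 2 (C = 1 + 1 = 2)
A(u) = 4 + u
r(h) = 2 + h**2 + h*(4 + 4*h**2) (r(h) = (h**2 + (4 + (4*h)*h)*h) + 2 = (h**2 + (4 + 4*h**2)*h) + 2 = (h**2 + h*(4 + 4*h**2)) + 2 = 2 + h**2 + h*(4 + 4*h**2))
(-15*(-25))*r(6) = (-15*(-25))*(2 + 6**2 + 4*6*(1 + 6**2)) = 375*(2 + 36 + 4*6*(1 + 36)) = 375*(2 + 36 + 4*6*37) = 375*(2 + 36 + 888) = 375*926 = 347250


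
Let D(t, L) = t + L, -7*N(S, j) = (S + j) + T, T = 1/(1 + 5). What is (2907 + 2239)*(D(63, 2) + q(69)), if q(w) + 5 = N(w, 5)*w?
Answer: -24173335/7 ≈ -3.4533e+6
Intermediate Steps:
T = 1/6 ≈ 0.16667
N(S, j) = -1/42 - S/7 - j/7 (N(S, j) = -((S + j) + 1/6)/7 = -(1/6 + S + j)/7 = -1/42 - S/7 - j/7)
q(w) = -5 + w*(-31/42 - w/7) (q(w) = -5 + (-1/42 - w/7 - 1/7*5)*w = -5 + (-1/42 - w/7 - 5/7)*w = -5 + (-31/42 - w/7)*w = -5 + w*(-31/42 - w/7))
D(t, L) = L + t
(2907 + 2239)*(D(63, 2) + q(69)) = (2907 + 2239)*((2 + 63) + (-5 - 1/42*69*(31 + 6*69))) = 5146*(65 + (-5 - 1/42*69*(31 + 414))) = 5146*(65 + (-5 - 1/42*69*445)) = 5146*(65 + (-5 - 10235/14)) = 5146*(65 - 10305/14) = 5146*(-9395/14) = -24173335/7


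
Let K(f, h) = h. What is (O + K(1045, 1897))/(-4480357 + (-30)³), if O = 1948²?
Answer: -3796601/4507357 ≈ -0.84231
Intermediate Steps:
O = 3794704
(O + K(1045, 1897))/(-4480357 + (-30)³) = (3794704 + 1897)/(-4480357 + (-30)³) = 3796601/(-4480357 - 27000) = 3796601/(-4507357) = 3796601*(-1/4507357) = -3796601/4507357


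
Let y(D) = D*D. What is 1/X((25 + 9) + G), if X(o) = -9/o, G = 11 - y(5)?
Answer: -20/9 ≈ -2.2222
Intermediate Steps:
y(D) = D²
G = -14 (G = 11 - 1*5² = 11 - 1*25 = 11 - 25 = -14)
1/X((25 + 9) + G) = 1/(-9/((25 + 9) - 14)) = 1/(-9/(34 - 14)) = 1/(-9/20) = -20/9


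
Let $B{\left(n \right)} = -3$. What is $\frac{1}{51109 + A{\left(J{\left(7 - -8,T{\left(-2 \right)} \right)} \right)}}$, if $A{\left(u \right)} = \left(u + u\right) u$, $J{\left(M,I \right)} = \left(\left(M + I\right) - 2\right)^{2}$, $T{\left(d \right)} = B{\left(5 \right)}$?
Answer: $\frac{1}{71109} \approx 1.4063 \cdot 10^{-5}$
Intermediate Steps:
$T{\left(d \right)} = -3$
$J{\left(M,I \right)} = \left(-2 + I + M\right)^{2}$ ($J{\left(M,I \right)} = \left(\left(I + M\right) - 2\right)^{2} = \left(-2 + I + M\right)^{2}$)
$A{\left(u \right)} = 2 u^{2}$ ($A{\left(u \right)} = 2 u u = 2 u^{2}$)
$\frac{1}{51109 + A{\left(J{\left(7 - -8,T{\left(-2 \right)} \right)} \right)}} = \frac{1}{51109 + 2 \left(\left(-2 - 3 + \left(7 - -8\right)\right)^{2}\right)^{2}} = \frac{1}{51109 + 2 \left(\left(-2 - 3 + \left(7 + 8\right)\right)^{2}\right)^{2}} = \frac{1}{51109 + 2 \left(\left(-2 - 3 + 15\right)^{2}\right)^{2}} = \frac{1}{51109 + 2 \left(10^{2}\right)^{2}} = \frac{1}{51109 + 2 \cdot 100^{2}} = \frac{1}{51109 + 2 \cdot 10000} = \frac{1}{51109 + 20000} = \frac{1}{71109}$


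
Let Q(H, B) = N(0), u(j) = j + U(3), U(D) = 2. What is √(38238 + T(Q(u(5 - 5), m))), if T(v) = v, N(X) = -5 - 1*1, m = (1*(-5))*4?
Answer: 18*√118 ≈ 195.53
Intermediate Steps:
m = -20 (m = -5*4 = -20)
u(j) = 2 + j (u(j) = j + 2 = 2 + j)
N(X) = -6 (N(X) = -5 - 1 = -6)
Q(H, B) = -6
√(38238 + T(Q(u(5 - 5), m))) = √(38238 - 6) = √38232 = 18*√118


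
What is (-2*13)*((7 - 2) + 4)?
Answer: -234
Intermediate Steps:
(-2*13)*((7 - 2) + 4) = -26*(5 + 4) = -26*9 = -234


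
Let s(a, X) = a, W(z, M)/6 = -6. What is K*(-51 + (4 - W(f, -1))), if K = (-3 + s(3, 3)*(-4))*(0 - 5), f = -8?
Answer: -825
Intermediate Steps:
W(z, M) = -36 (W(z, M) = 6*(-6) = -36)
K = 75 (K = (-3 + 3*(-4))*(0 - 5) = (-3 - 12)*(-5) = -15*(-5) = 75)
K*(-51 + (4 - W(f, -1))) = 75*(-51 + (4 - 1*(-36))) = 75*(-51 + (4 + 36)) = 75*(-51 + 40) = 75*(-11) = -825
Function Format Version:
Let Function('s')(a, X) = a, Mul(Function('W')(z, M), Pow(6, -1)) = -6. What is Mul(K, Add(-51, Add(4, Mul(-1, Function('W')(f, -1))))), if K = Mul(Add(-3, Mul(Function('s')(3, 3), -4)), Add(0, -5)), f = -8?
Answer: -825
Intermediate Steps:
Function('W')(z, M) = -36 (Function('W')(z, M) = Mul(6, -6) = -36)
K = 75 (K = Mul(Add(-3, Mul(3, -4)), Add(0, -5)) = Mul(Add(-3, -12), -5) = Mul(-15, -5) = 75)
Mul(K, Add(-51, Add(4, Mul(-1, Function('W')(f, -1))))) = Mul(75, Add(-51, Add(4, Mul(-1, -36)))) = Mul(75, Add(-51, Add(4, 36))) = Mul(75, Add(-51, 40)) = Mul(75, -11) = -825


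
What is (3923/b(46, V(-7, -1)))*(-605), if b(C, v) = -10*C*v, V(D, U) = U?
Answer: -474683/92 ≈ -5159.6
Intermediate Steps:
b(C, v) = -10*C*v
(3923/b(46, V(-7, -1)))*(-605) = (3923/((-10*46*(-1))))*(-605) = (3923/460)*(-605) = -474683/92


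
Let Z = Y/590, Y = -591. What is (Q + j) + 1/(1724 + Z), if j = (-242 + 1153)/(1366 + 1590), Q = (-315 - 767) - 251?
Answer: -4004707787613/3004977964 ≈ -1332.7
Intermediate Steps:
Z = -591/590 ≈ -1.0017
Q = -1333 (Q = -1082 - 251 = -1333)
j = 911/2956 ≈ 0.30819
(Q + j) + 1/(1724 + Z) = (-1333 + 911/2956) + 1/(1724 - 591/590) = -3939437/2956 + 1/(1016569/590) = -3939437/2956 + 590/1016569 = -4004707787613/3004977964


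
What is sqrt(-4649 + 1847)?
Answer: I*sqrt(2802) ≈ 52.934*I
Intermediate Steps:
sqrt(-4649 + 1847) = sqrt(-2802) = I*sqrt(2802)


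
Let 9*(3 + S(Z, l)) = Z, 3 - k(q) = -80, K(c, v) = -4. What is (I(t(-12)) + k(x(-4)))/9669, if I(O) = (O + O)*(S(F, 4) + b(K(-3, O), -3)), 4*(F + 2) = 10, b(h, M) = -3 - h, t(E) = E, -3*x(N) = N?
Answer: 389/29007 ≈ 0.013411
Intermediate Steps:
x(N) = -N/3
F = ½ (F = -2 + (¼)*10 = -2 + 5/2 = ½ ≈ 0.50000)
k(q) = 83 (k(q) = 3 - 1*(-80) = 3 + 80 = 83)
S(Z, l) = -3 + Z/9
I(O) = -35*O/9 (I(O) = (O + O)*((-3 + (⅑)*(½)) + (-3 - 1*(-4))) = (2*O)*((-3 + 1/18) + (-3 + 4)) = (2*O)*(-53/18 + 1) = (2*O)*(-35/18) = -35*O/9)
(I(t(-12)) + k(x(-4)))/9669 = (-35/9*(-12) + 83)/9669 = (140/3 + 83)*(1/9669) = (389/3)*(1/9669) = 389/29007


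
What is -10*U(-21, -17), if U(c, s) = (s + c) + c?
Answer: 590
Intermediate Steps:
U(c, s) = s + 2*c (U(c, s) = (c + s) + c = s + 2*c)
-10*U(-21, -17) = -10*(-17 + 2*(-21)) = -10*(-17 - 42) = -10*(-59) = 590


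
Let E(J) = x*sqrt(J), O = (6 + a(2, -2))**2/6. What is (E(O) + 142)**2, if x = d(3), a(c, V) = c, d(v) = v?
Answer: 20260 + 1136*sqrt(6) ≈ 23043.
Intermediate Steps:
x = 3
O = 32/3 (O = (6 + 2)**2/6 = 8**2*(1/6) = 64*(1/6) = 32/3 ≈ 10.667)
E(J) = 3*sqrt(J)
(E(O) + 142)**2 = (3*sqrt(32/3) + 142)**2 = (3*(4*sqrt(6)/3) + 142)**2 = (4*sqrt(6) + 142)**2 = (142 + 4*sqrt(6))**2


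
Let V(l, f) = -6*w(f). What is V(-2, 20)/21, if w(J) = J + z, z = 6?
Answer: -52/7 ≈ -7.4286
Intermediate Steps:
w(J) = 6 + J (w(J) = J + 6 = 6 + J)
V(l, f) = -36 - 6*f (V(l, f) = -6*(6 + f) = -36 - 6*f)
V(-2, 20)/21 = (-36 - 6*20)/21 = (-36 - 120)*(1/21) = -156*1/21 = -52/7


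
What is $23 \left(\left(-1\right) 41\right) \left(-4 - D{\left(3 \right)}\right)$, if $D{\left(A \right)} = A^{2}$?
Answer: $12259$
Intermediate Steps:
$23 \left(\left(-1\right) 41\right) \left(-4 - D{\left(3 \right)}\right) = 23 \left(\left(-1\right) 41\right) \left(-4 - 3^{2}\right) = 23 \left(-41\right) \left(-4 - 9\right) = - 943 \left(-4 - 9\right) = \left(-943\right) \left(-13\right) = 12259$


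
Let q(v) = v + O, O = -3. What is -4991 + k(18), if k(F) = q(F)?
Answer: -4976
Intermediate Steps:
q(v) = -3 + v (q(v) = v - 3 = -3 + v)
k(F) = -3 + F
-4991 + k(18) = -4991 + (-3 + 18) = -4991 + 15 = -4976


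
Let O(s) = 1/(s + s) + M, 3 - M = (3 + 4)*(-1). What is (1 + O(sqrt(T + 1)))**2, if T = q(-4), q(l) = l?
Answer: (66 - I*sqrt(3))**2/36 ≈ 120.92 - 6.3509*I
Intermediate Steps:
T = -4
M = 10 (M = 3 - (3 + 4)*(-1) = 3 - 7*(-1) = 3 - 1*(-7) = 3 + 7 = 10)
O(s) = 10 + 1/(2*s) (O(s) = 1/(s + s) + 10 = 1/(2*s) + 10 = 10 + 1/(2*s))
(1 + O(sqrt(T + 1)))**2 = (1 + (10 + 1/(2*(sqrt(-4 + 1)))))**2 = (1 + (10 + 1/(2*(sqrt(-3)))))**2 = (1 + (10 + 1/(2*((I*sqrt(3))))))**2 = (1 + (10 + (-I*sqrt(3)/3)/2))**2 = (1 + (10 - I*sqrt(3)/6))**2 = (11 - I*sqrt(3)/6)**2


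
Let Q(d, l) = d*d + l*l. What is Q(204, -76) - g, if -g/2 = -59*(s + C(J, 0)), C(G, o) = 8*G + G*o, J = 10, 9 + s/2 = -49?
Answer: 51640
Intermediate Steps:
s = -116 (s = -18 + 2*(-49) = -18 - 98 = -116)
Q(d, l) = d² + l²
g = -4248 (g = -(-118)*(-116 + 10*(8 + 0)) = -(-118)*(-116 + 10*8) = -(-118)*(-116 + 80) = -(-118)*(-36) = -2*2124 = -4248)
Q(204, -76) - g = (204² + (-76)²) - 1*(-4248) = (41616 + 5776) + 4248 = 47392 + 4248 = 51640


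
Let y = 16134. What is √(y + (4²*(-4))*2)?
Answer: √16006 ≈ 126.51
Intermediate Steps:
√(y + (4²*(-4))*2) = √(16134 + (4²*(-4))*2) = √(16134 + (16*(-4))*2) = √(16134 - 64*2) = √(16134 - 128) = √16006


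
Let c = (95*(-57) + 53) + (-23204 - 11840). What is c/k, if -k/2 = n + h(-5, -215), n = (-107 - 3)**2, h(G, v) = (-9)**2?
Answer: 20203/12181 ≈ 1.6586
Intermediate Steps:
h(G, v) = 81
n = 12100 (n = (-110)**2 = 12100)
k = -24362 (k = -2*(12100 + 81) = -2*12181 = -24362)
c = -40406 (c = (-5415 + 53) - 35044 = -5362 - 35044 = -40406)
c/k = -40406/(-24362) = -40406*(-1/24362) = 20203/12181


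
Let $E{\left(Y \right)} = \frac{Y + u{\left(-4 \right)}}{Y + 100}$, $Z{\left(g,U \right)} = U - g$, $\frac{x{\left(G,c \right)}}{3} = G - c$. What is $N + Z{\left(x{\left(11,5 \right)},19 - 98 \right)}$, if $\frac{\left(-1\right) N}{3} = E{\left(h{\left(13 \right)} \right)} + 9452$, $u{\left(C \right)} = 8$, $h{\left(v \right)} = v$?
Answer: $- \frac{3215252}{113} \approx -28454.0$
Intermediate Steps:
$x{\left(G,c \right)} = - 3 c + 3 G$ ($x{\left(G,c \right)} = 3 \left(G - c\right) = - 3 c + 3 G$)
$E{\left(Y \right)} = \frac{8 + Y}{100 + Y}$ ($E{\left(Y \right)} = \frac{Y + 8}{Y + 100} = \frac{8 + Y}{100 + Y}$)
$N = - \frac{3204291}{113}$ ($N = - 3 \left(\frac{8 + 13}{100 + 13} + 9452\right) = - 3 \left(\frac{1}{113} \cdot 21 + 9452\right) = - 3 \left(\frac{21}{113} + 9452\right) = \left(-3\right) \frac{1068097}{113} = - \frac{3204291}{113} \approx -28357.0$)
$N + Z{\left(x{\left(11,5 \right)},19 - 98 \right)} = - \frac{3204291}{113} - \left(79 - 15 + 33\right) = - \frac{3204291}{113} - 97 = - \frac{3215252}{113}$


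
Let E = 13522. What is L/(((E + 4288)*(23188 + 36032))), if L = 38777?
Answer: 38777/1054708200 ≈ 3.6766e-5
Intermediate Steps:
L/(((E + 4288)*(23188 + 36032))) = 38777/(((13522 + 4288)*(23188 + 36032))) = 38777/((17810*59220)) = 38777/1054708200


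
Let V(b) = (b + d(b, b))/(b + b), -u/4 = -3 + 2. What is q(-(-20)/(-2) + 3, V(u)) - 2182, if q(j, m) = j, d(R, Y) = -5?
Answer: -2189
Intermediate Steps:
u = 4 (u = -4*(-3 + 2) = -4*(-1) = 4)
V(b) = (-5 + b)/(2*b) (V(b) = (b - 5)/(b + b) = (-5 + b)/((2*b)) = (-5 + b)*(1/(2*b)) = (-5 + b)/(2*b))
q(-(-20)/(-2) + 3, V(u)) - 2182 = (-(-20)/(-2) + 3) - 2182 = (-(-20)*(-1)/2 + 3) - 2182 = (-5*2 + 3) - 2182 = (-10 + 3) - 2182 = -7 - 2182 = -2189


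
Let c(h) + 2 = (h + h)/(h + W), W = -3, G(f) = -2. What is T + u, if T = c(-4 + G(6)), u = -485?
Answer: -1457/3 ≈ -485.67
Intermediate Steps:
c(h) = -2 + 2*h/(-3 + h) (c(h) = -2 + (h + h)/(h - 3) = -2 + (2*h)/(-3 + h) = -2 + 2*h/(-3 + h))
T = -2/3 (T = 6/(-3 + (-4 - 2)) = 6/(-3 - 6) = 6/(-9) = 6*(-1/9) = -2/3 ≈ -0.66667)
T + u = -2/3 - 485 = -1457/3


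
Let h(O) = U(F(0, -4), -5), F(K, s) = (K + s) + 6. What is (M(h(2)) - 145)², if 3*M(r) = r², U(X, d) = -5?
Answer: 168100/9 ≈ 18678.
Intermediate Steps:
F(K, s) = 6 + K + s
h(O) = -5
M(r) = r²/3
(M(h(2)) - 145)² = ((⅓)*(-5)² - 145)² = ((⅓)*25 - 145)² = (25/3 - 145)² = (-410/3)² = 168100/9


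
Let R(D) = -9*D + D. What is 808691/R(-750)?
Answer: 808691/6000 ≈ 134.78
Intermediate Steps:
R(D) = -8*D
808691/R(-750) = 808691/((-8*(-750))) = 808691/6000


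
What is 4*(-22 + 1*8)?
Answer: -56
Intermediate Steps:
4*(-22 + 1*8) = 4*(-22 + 8) = 4*(-14) = -56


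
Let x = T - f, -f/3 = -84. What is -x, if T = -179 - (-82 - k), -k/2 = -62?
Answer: 225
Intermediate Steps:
k = 124 (k = -2*(-62) = 124)
f = 252 (f = -3*(-84) = 252)
T = 27 (T = -179 - (-82 - 1*124) = -179 - (-82 - 124) = -179 - 1*(-206) = -179 + 206 = 27)
x = -225 (x = 27 - 1*252 = 27 - 252 = -225)
-x = -1*(-225) = 225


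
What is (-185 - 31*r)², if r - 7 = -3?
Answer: 95481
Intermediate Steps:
r = 4 (r = 7 - 3 = 4)
(-185 - 31*r)² = (-185 - 31*4)² = (-185 - 124)² = (-309)² = 95481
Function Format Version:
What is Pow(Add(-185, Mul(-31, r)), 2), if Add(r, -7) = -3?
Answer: 95481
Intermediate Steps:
r = 4 (r = Add(7, -3) = 4)
Pow(Add(-185, Mul(-31, r)), 2) = Pow(Add(-185, Mul(-31, 4)), 2) = Pow(Add(-185, -124), 2) = Pow(-309, 2) = 95481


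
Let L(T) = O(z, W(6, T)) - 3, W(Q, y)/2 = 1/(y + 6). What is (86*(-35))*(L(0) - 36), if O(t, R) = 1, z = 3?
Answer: 114380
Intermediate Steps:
W(Q, y) = 2/(6 + y) (W(Q, y) = 2/(y + 6) = 2/(6 + y))
L(T) = -2 (L(T) = 1 - 3 = -2)
(86*(-35))*(L(0) - 36) = (86*(-35))*(-2 - 36) = -3010*(-38) = 114380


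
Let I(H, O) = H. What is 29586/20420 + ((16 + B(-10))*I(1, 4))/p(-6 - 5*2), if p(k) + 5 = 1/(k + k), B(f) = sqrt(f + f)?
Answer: -2845847/1643810 - 64*I*sqrt(5)/161 ≈ -1.7313 - 0.88887*I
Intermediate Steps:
B(f) = sqrt(2)*sqrt(f) (B(f) = sqrt(2*f) = sqrt(2)*sqrt(f))
p(k) = -5 + 1/(2*k) (p(k) = -5 + 1/(k + k) = -5 + 1/(2*k))
29586/20420 + ((16 + B(-10))*I(1, 4))/p(-6 - 5*2) = 29586/20420 + ((16 + sqrt(2)*sqrt(-10))*1)/(-5 + 1/(2*(-6 - 5*2))) = 29586*(1/20420) + ((16 + sqrt(2)*(I*sqrt(10)))*1)/(-5 + 1/(2*(-6 - 10))) = 14793/10210 + ((16 + 2*I*sqrt(5))*1)/(-5 + (1/2)/(-16)) = 14793/10210 + (16 + 2*I*sqrt(5))/(-5 + (1/2)*(-1/16)) = 14793/10210 + (16 + 2*I*sqrt(5))/(-5 - 1/32) = 14793/10210 + (16 + 2*I*sqrt(5))/(-161/32) = 14793/10210 + (16 + 2*I*sqrt(5))*(-32/161) = 14793/10210 + (-512/161 - 64*I*sqrt(5)/161) = -2845847/1643810 - 64*I*sqrt(5)/161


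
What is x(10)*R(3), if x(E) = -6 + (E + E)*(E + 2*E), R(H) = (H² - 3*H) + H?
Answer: 1782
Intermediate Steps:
R(H) = H² - 2*H
x(E) = -6 + 6*E² (x(E) = -6 + (2*E)*(3*E) = -6 + 6*E²)
x(10)*R(3) = (-6 + 6*10²)*(3*(-2 + 3)) = (-6 + 6*100)*(3*1) = (-6 + 600)*3 = 594*3 = 1782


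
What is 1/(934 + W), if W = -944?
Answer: -1/10 ≈ -0.10000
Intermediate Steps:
1/(934 + W) = 1/(934 - 944) = 1/(-10) = -1/10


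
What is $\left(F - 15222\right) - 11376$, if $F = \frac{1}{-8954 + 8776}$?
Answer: $- \frac{4734445}{178} \approx -26598.0$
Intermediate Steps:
$F = - \frac{1}{178}$ ($F = \frac{1}{-178} = - \frac{1}{178} \approx -0.005618$)
$\left(F - 15222\right) - 11376 = \left(- \frac{1}{178} - 15222\right) - 11376 = - \frac{2709517}{178} - 11376 = - \frac{4734445}{178}$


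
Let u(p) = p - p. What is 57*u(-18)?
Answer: 0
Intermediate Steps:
u(p) = 0
57*u(-18) = 57*0 = 0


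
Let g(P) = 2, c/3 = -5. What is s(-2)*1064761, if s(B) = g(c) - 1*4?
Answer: -2129522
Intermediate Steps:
c = -15 (c = 3*(-5) = -15)
s(B) = -2 (s(B) = 2 - 1*4 = 2 - 4 = -2)
s(-2)*1064761 = -2*1064761 = -2129522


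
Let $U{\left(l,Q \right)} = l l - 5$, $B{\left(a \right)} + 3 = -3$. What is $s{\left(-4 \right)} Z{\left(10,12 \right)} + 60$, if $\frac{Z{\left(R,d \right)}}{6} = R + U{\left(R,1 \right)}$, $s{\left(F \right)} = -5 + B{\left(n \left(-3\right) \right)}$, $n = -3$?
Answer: $-6870$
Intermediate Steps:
$B{\left(a \right)} = -6$ ($B{\left(a \right)} = -3 - 3 = -6$)
$U{\left(l,Q \right)} = -5 + l^{2}$ ($U{\left(l,Q \right)} = l^{2} - 5 = -5 + l^{2}$)
$s{\left(F \right)} = -11$ ($s{\left(F \right)} = -5 - 6 = -11$)
$Z{\left(R,d \right)} = -30 + 6 R + 6 R^{2}$ ($Z{\left(R,d \right)} = 6 \left(R + \left(-5 + R^{2}\right)\right) = 6 \left(-5 + R + R^{2}\right) = -30 + 6 R + 6 R^{2}$)
$s{\left(-4 \right)} Z{\left(10,12 \right)} + 60 = - 11 \left(-30 + 6 \cdot 10 + 6 \cdot 10^{2}\right) + 60 = - 11 \left(-30 + 60 + 6 \cdot 100\right) + 60 = - 11 \left(-30 + 60 + 600\right) + 60 = \left(-11\right) 630 + 60 = -6930 + 60 = -6870$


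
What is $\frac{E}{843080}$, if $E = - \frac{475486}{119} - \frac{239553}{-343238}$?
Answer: $- \frac{23310908123}{4919410581680} \approx -0.0047386$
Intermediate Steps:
$E = - \frac{23310908123}{5835046}$ ($E = \left(-475486\right) \frac{1}{119} - - \frac{239553}{343238} = - \frac{475486}{119} + \frac{239553}{343238} = - \frac{23310908123}{5835046} \approx -3995.0$)
$\frac{E}{843080} = - \frac{23310908123}{5835046 \cdot 843080} = \left(- \frac{23310908123}{5835046}\right) \frac{1}{843080} = - \frac{23310908123}{4919410581680}$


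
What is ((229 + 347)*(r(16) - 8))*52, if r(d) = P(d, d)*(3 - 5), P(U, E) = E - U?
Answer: -239616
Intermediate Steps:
r(d) = 0 (r(d) = (d - d)*(3 - 5) = 0*(-2) = 0)
((229 + 347)*(r(16) - 8))*52 = ((229 + 347)*(0 - 8))*52 = (576*(-8))*52 = -4608*52 = -239616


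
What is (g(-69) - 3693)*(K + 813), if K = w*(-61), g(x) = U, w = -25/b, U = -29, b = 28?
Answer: -45201829/14 ≈ -3.2287e+6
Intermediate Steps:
w = -25/28 ≈ -0.89286
g(x) = -29
K = 1525/28 (K = -25/28*(-61) = 1525/28 ≈ 54.464)
(g(-69) - 3693)*(K + 813) = (-29 - 3693)*(1525/28 + 813) = -3722*24289/28 = -45201829/14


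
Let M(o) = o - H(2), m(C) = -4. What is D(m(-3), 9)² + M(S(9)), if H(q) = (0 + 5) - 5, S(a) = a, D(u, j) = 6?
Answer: 45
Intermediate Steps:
H(q) = 0 (H(q) = 5 - 5 = 0)
M(o) = o (M(o) = o - 1*0 = o + 0 = o)
D(m(-3), 9)² + M(S(9)) = 6² + 9 = 36 + 9 = 45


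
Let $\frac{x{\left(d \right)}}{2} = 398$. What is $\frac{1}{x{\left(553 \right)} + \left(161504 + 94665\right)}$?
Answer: $\frac{1}{256965} \approx 3.8916 \cdot 10^{-6}$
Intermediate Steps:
$x{\left(d \right)} = 796$ ($x{\left(d \right)} = 2 \cdot 398 = 796$)
$\frac{1}{x{\left(553 \right)} + \left(161504 + 94665\right)} = \frac{1}{796 + \left(161504 + 94665\right)} = \frac{1}{796 + 256169} = \frac{1}{256965}$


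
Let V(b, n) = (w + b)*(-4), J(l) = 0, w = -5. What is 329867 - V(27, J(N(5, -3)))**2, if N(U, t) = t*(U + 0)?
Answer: 322123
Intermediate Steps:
N(U, t) = U*t (N(U, t) = t*U = U*t)
V(b, n) = 20 - 4*b (V(b, n) = (-5 + b)*(-4) = 20 - 4*b)
329867 - V(27, J(N(5, -3)))**2 = 329867 - (20 - 4*27)**2 = 329867 - (20 - 108)**2 = 329867 - 1*(-88)**2 = 329867 - 1*7744 = 329867 - 7744 = 322123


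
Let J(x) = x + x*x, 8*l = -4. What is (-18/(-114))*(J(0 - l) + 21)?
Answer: 261/76 ≈ 3.4342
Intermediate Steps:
l = -1/2 (l = (1/8)*(-4) = -1/2 ≈ -0.50000)
J(x) = x + x**2
(-18/(-114))*(J(0 - l) + 21) = (-18/(-114))*((0 - 1*(-1/2))*(1 + (0 - 1*(-1/2))) + 21) = (-18*(-1/114))*((0 + 1/2)*(1 + (0 + 1/2)) + 21) = 3*((1 + 1/2)/2 + 21)/19 = 3*((1/2)*(3/2) + 21)/19 = 3*(3/4 + 21)/19 = (3/19)*(87/4) = 261/76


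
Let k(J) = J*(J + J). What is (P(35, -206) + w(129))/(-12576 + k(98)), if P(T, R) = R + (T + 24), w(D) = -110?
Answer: -257/6632 ≈ -0.038751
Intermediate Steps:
k(J) = 2*J² (k(J) = J*(2*J) = 2*J²)
P(T, R) = 24 + R + T (P(T, R) = R + (24 + T) = 24 + R + T)
(P(35, -206) + w(129))/(-12576 + k(98)) = ((24 - 206 + 35) - 110)/(-12576 + 2*98²) = (-147 - 110)/(-12576 + 2*9604) = -257/(-12576 + 19208) = -257/6632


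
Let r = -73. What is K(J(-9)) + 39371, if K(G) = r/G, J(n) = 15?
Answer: 590492/15 ≈ 39366.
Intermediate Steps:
K(G) = -73/G
K(J(-9)) + 39371 = -73/15 + 39371 = 590492/15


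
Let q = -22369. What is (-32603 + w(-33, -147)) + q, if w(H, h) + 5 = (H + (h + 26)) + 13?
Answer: -55118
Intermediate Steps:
w(H, h) = 34 + H + h (w(H, h) = -5 + ((H + (h + 26)) + 13) = -5 + ((H + (26 + h)) + 13) = -5 + ((26 + H + h) + 13) = -5 + (39 + H + h) = 34 + H + h)
(-32603 + w(-33, -147)) + q = (-32603 + (34 - 33 - 147)) - 22369 = (-32603 - 146) - 22369 = -32749 - 22369 = -55118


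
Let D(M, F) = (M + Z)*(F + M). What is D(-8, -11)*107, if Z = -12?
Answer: 40660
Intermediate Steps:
D(M, F) = (-12 + M)*(F + M) (D(M, F) = (M - 12)*(F + M) = (-12 + M)*(F + M))
D(-8, -11)*107 = ((-8)**2 - 12*(-11) - 12*(-8) - 11*(-8))*107 = (64 + 132 + 96 + 88)*107 = 380*107 = 40660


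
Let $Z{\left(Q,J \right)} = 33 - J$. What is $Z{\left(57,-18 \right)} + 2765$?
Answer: $2816$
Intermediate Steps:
$Z{\left(57,-18 \right)} + 2765 = \left(33 - -18\right) + 2765 = \left(33 + 18\right) + 2765 = 51 + 2765 = 2816$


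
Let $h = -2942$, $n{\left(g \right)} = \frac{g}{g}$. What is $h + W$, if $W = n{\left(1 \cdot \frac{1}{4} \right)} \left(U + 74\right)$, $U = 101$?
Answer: $-2767$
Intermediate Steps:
$n{\left(g \right)} = 1$
$W = 175$ ($W = 1 \left(101 + 74\right) = 1 \cdot 175 = 175$)
$h + W = -2942 + 175 = -2767$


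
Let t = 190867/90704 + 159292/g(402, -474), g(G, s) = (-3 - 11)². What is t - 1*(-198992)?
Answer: 126862943701/634928 ≈ 1.9981e+5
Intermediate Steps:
g(G, s) = 196 (g(G, s) = (-14)² = 196)
t = 517351125/634928 (t = 190867/90704 + 159292/196 = 190867*(1/90704) + 159292*(1/196) = 190867/90704 + 5689/7 = 517351125/634928 ≈ 814.82)
t - 1*(-198992) = 517351125/634928 - 1*(-198992) = 517351125/634928 + 198992 = 126862943701/634928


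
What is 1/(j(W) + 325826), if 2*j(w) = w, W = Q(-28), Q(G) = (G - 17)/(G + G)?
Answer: 112/36492557 ≈ 3.0691e-6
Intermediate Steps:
Q(G) = (-17 + G)/(2*G) (Q(G) = (-17 + G)/((2*G)) = (-17 + G)*(1/(2*G)) = (-17 + G)/(2*G))
W = 45/56 (W = (1/2)*(-17 - 28)/(-28) = (1/2)*(-1/28)*(-45) = 45/56 ≈ 0.80357)
j(w) = w/2
1/(j(W) + 325826) = 1/((1/2)*(45/56) + 325826) = 1/(45/112 + 325826) = 1/(36492557/112) = 112/36492557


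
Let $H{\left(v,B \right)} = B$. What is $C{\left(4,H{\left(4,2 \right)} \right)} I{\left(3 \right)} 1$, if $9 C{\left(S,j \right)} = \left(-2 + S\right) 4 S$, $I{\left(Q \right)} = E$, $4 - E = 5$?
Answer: $- \frac{32}{9} \approx -3.5556$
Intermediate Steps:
$E = -1$ ($E = 4 - 5 = -1$)
$I{\left(Q \right)} = -1$
$C{\left(S,j \right)} = \frac{4 S \left(-2 + S\right)}{9}$ ($C{\left(S,j \right)} = \frac{\left(-2 + S\right) 4 S}{9} = \frac{4 S \left(-2 + S\right)}{9}$)
$C{\left(4,H{\left(4,2 \right)} \right)} I{\left(3 \right)} 1 = \frac{4}{9} \cdot 4 \left(-2 + 4\right) \left(-1\right) 1 = \frac{4}{9} \cdot 4 \cdot 2 \left(-1\right) 1 = \frac{32}{9} \left(-1\right) 1 = \left(- \frac{32}{9}\right) 1 = - \frac{32}{9}$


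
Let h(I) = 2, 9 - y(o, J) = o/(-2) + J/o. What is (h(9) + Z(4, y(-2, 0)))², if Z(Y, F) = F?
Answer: 100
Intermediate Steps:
y(o, J) = 9 + o/2 - J/o (y(o, J) = 9 - (o/(-2) + J/o) = 9 - (o*(-½) + J/o) = 9 - (-o/2 + J/o) = 9 + (o/2 - J/o) = 9 + o/2 - J/o)
(h(9) + Z(4, y(-2, 0)))² = (2 + (9 + (½)*(-2) - 1*0/(-2)))² = (2 + (9 - 1 - 1*0*(-½)))² = (2 + (9 - 1 + 0))² = (2 + 8)² = 10² = 100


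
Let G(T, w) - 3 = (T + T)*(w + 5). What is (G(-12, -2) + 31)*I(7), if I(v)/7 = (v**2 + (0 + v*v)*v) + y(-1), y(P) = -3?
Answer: -103474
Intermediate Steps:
G(T, w) = 3 + 2*T*(5 + w) (G(T, w) = 3 + (T + T)*(w + 5) = 3 + (2*T)*(5 + w) = 3 + 2*T*(5 + w))
I(v) = -21 + 7*v**2 + 7*v**3 (I(v) = 7*((v**2 + (0 + v*v)*v) - 3) = 7*((v**2 + (0 + v**2)*v) - 3) = 7*((v**2 + v**2*v) - 3) = 7*((v**2 + v**3) - 3) = 7*(-3 + v**2 + v**3) = -21 + 7*v**2 + 7*v**3)
(G(-12, -2) + 31)*I(7) = ((3 + 10*(-12) + 2*(-12)*(-2)) + 31)*(-21 + 7*7**2 + 7*7**3) = ((3 - 120 + 48) + 31)*(-21 + 7*49 + 7*343) = (-69 + 31)*(-21 + 343 + 2401) = -38*2723 = -103474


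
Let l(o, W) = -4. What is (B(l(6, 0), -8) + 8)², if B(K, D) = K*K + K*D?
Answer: 3136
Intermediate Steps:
B(K, D) = K² + D*K
(B(l(6, 0), -8) + 8)² = (-4*(-8 - 4) + 8)² = (-4*(-12) + 8)² = (48 + 8)² = 56² = 3136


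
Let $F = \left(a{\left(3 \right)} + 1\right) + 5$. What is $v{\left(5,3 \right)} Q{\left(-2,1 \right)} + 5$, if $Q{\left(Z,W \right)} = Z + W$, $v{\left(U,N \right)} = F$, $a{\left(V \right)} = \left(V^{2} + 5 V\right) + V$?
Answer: $-28$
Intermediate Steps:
$a{\left(V \right)} = V^{2} + 6 V$
$F = 33$ ($F = \left(3 \left(6 + 3\right) + 1\right) + 5 = \left(3 \cdot 9 + 1\right) + 5 = \left(27 + 1\right) + 5 = 28 + 5 = 33$)
$v{\left(U,N \right)} = 33$
$Q{\left(Z,W \right)} = W + Z$
$v{\left(5,3 \right)} Q{\left(-2,1 \right)} + 5 = 33 \left(1 - 2\right) + 5 = 33 \left(-1\right) + 5 = -33 + 5 = -28$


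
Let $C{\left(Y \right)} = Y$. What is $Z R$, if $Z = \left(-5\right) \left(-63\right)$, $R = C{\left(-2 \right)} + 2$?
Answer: $0$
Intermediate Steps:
$R = 0$ ($R = -2 + 2 = 0$)
$Z = 315$
$Z R = 315 \cdot 0 = 0$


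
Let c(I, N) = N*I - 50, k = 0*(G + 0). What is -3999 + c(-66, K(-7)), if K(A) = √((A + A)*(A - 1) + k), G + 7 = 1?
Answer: -4049 - 264*√7 ≈ -4747.5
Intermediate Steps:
G = -6 (G = -7 + 1 = -6)
k = 0 (k = 0*(-6 + 0) = 0*(-6) = 0)
K(A) = √2*√(A*(-1 + A)) (K(A) = √((A + A)*(A - 1) + 0) = √((2*A)*(-1 + A) + 0) = √(2*A*(-1 + A) + 0) = √(2*A*(-1 + A)) = √2*√(A*(-1 + A)))
c(I, N) = -50 + I*N (c(I, N) = I*N - 50 = -50 + I*N)
-3999 + c(-66, K(-7)) = -3999 + (-50 - 66*√2*√(-7*(-1 - 7))) = -3999 + (-50 - 66*√2*√(-7*(-8))) = -3999 + (-50 - 66*√2*√56) = -3999 + (-50 - 66*√2*2*√14) = -3999 + (-50 - 264*√7) = -4049 - 264*√7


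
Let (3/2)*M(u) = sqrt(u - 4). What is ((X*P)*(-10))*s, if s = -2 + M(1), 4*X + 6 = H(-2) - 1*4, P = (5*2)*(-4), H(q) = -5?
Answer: 3000 - 1000*I*sqrt(3) ≈ 3000.0 - 1732.1*I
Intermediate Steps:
M(u) = 2*sqrt(-4 + u)/3 (M(u) = 2*sqrt(u - 4)/3 = 2*sqrt(-4 + u)/3)
P = -40 (P = 10*(-4) = -40)
X = -15/4 (X = -3/2 + (-5 - 1*4)/4 = -3/2 + (-5 - 4)/4 = -3/2 + (1/4)*(-9) = -3/2 - 9/4 = -15/4 ≈ -3.7500)
s = -2 + 2*I*sqrt(3)/3 (s = -2 + 2*sqrt(-4 + 1)/3 = -2 + 2*sqrt(-3)/3 = -2 + 2*(I*sqrt(3))/3 = -2 + 2*I*sqrt(3)/3 ≈ -2.0 + 1.1547*I)
((X*P)*(-10))*s = (-15/4*(-40)*(-10))*(-2 + 2*I*sqrt(3)/3) = (150*(-10))*(-2 + 2*I*sqrt(3)/3) = -1500*(-2 + 2*I*sqrt(3)/3) = 3000 - 1000*I*sqrt(3)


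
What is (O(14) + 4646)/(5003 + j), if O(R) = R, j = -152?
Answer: 4660/4851 ≈ 0.96063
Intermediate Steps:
(O(14) + 4646)/(5003 + j) = (14 + 4646)/(5003 - 152) = 4660/4851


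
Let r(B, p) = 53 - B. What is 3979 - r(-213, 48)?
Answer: 3713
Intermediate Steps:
3979 - r(-213, 48) = 3979 - (53 - 1*(-213)) = 3979 - (53 + 213) = 3979 - 1*266 = 3979 - 266 = 3713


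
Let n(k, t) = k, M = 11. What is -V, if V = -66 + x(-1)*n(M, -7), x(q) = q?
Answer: 77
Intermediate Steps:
V = -77 (V = -66 - 1*11 = -66 - 11 = -77)
-V = -1*(-77) = 77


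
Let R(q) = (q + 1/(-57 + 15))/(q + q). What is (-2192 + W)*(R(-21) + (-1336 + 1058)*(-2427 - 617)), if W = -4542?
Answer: -718014737011/126 ≈ -5.6985e+9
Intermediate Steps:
R(q) = (-1/42 + q)/(2*q) (R(q) = (q + 1/(-42))/((2*q)) = (q - 1/42)*(1/(2*q)) = (-1/42 + q)*(1/(2*q)) = (-1/42 + q)/(2*q))
(-2192 + W)*(R(-21) + (-1336 + 1058)*(-2427 - 617)) = (-2192 - 4542)*((1/84)*(-1 + 42*(-21))/(-21) + (-1336 + 1058)*(-2427 - 617)) = -6734*((1/84)*(-1/21)*(-1 - 882) - 278*(-3044)) = -6734*((1/84)*(-1/21)*(-883) + 846232) = -6734*(883/1764 + 846232) = -6734*1492754131/1764 = -718014737011/126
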